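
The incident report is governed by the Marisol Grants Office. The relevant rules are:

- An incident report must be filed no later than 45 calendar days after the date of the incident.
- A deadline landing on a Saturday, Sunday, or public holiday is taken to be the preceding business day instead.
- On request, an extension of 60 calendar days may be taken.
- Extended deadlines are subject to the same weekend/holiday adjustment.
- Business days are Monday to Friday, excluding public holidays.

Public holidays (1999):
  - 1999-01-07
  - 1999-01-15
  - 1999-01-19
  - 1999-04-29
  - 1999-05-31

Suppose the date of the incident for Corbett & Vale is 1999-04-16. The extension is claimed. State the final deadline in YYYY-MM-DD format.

1999-07-27

From 1999-04-16, 45 calendar days later is 1999-05-31.
1999-05-31 is a listed holiday, so it moves to the preceding business day, 1999-05-28 (Friday).
The 60-calendar-day extension moves the deadline from 1999-05-28 to 1999-07-27.
1999-07-27 is a Tuesday and not a listed holiday, so it stands.
Final deadline: 1999-07-27.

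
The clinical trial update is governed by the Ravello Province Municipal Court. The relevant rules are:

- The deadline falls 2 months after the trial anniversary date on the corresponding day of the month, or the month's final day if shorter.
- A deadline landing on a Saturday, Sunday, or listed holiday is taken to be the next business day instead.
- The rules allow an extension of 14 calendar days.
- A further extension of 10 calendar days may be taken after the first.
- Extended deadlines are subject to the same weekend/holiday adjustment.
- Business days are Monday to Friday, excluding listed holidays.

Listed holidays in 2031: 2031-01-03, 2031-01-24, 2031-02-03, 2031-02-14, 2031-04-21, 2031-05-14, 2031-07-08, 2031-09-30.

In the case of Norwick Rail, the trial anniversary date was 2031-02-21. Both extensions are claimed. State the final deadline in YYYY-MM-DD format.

Moving 2 months forward from 2031-02-21 on the corresponding day gives 2031-04-21.
2031-04-21 is a listed holiday; the next business day is 2031-04-22 (Tuesday).
Applying the 14-calendar-day extension: 2031-04-22 + 14 days = 2031-05-06.
Since 2031-05-06 is a Tuesday and not a holiday, the date is unchanged.
The 10-calendar-day extension moves the deadline from 2031-05-06 to 2031-05-16.
2031-05-16 is a Friday and not a listed holiday, so it stands.
Deadline: 2031-05-16.

2031-05-16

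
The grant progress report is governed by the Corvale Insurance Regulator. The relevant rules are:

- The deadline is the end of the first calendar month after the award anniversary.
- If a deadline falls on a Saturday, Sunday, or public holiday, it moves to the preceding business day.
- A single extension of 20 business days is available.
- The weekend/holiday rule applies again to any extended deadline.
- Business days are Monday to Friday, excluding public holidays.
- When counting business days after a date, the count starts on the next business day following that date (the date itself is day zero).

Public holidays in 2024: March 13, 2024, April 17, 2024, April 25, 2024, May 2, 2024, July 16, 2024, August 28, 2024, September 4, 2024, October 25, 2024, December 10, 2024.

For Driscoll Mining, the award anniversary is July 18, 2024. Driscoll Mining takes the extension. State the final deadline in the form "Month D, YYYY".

September 30, 2024

1 month after July 18, 2024 is August 2024; that month ends on August 31, 2024.
August 31, 2024 is a Saturday, so it moves to the preceding business day, August 30, 2024 (Friday).
Applying the 20-business-day extension: 20 business days after August 30, 2024 is September 30, 2024.
September 30, 2024 is a Monday and not a listed holiday, so it stands.
Deadline: September 30, 2024.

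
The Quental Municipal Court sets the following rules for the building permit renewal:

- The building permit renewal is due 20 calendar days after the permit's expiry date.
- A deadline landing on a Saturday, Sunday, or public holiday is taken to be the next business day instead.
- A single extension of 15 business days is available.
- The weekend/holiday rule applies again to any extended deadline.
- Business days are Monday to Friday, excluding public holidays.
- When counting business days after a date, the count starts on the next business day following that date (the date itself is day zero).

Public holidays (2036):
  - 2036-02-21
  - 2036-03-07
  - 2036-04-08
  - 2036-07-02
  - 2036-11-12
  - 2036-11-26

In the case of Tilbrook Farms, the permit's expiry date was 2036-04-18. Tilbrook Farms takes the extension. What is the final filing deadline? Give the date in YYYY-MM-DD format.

2036-05-29

Trigger date 2036-04-18 + 20 calendar days = 2036-05-08.
2036-05-08 is a Thursday and not a listed holiday, so it stands.
Applying the 15-business-day extension: 15 business days after 2036-05-08 is 2036-05-29.
Since 2036-05-29 is a Thursday and not a holiday, the date is unchanged.
So the filing is due 2036-05-29.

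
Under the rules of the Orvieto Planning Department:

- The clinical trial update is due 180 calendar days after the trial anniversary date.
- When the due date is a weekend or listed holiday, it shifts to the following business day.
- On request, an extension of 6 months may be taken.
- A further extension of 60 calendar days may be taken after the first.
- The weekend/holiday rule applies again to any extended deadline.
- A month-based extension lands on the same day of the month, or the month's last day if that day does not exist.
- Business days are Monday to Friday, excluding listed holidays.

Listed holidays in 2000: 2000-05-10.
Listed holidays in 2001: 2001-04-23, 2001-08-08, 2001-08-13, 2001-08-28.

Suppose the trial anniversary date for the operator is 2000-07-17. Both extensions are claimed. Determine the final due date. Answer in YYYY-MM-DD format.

From 2000-07-17, 180 calendar days later is 2001-01-13.
2001-01-13 is a Saturday, so it moves to the next business day, 2001-01-15 (Monday).
Applying the 6 months extension: 6 months after 2001-01-15 is 2001-07-15.
Because 2001-07-15 is a Sunday, the deadline becomes 2001-07-16 (Monday).
Add the 60 calendar-day extension to 2001-07-16: 2001-09-14.
2001-09-14 is a Friday and not a listed holiday, so it stands.
Final deadline: 2001-09-14.

2001-09-14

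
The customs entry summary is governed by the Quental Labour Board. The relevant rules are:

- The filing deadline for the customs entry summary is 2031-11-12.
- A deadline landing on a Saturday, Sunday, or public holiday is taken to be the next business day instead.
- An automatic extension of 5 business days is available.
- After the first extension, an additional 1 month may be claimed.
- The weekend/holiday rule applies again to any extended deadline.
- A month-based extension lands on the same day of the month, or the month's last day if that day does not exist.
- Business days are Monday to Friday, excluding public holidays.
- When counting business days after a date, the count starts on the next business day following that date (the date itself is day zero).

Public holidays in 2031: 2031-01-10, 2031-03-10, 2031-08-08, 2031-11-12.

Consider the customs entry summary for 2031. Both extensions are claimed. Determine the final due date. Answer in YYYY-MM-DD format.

2031-12-22

The statutory due date is 2031-11-12.
Because 2031-11-12 is a listed holiday, the deadline becomes 2031-11-13 (Thursday).
Applying the 5-business-day extension: 5 business days after 2031-11-13 is 2031-11-20.
Since 2031-11-20 is a Thursday and not a holiday, the date is unchanged.
Add 1 month to 2031-11-20: 2031-12-20.
2031-12-20 falls on a Saturday. Rolling to the next business day gives 2031-12-22, a Monday.
The final due date is 2031-12-22.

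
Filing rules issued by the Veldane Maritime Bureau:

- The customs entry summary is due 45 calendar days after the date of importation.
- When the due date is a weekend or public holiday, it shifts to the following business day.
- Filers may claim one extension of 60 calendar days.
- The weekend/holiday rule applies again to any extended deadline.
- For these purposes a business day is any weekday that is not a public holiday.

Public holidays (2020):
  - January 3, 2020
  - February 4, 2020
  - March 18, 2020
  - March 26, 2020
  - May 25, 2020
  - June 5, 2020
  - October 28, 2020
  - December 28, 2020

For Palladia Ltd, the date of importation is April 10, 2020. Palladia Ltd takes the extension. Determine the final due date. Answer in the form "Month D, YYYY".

July 27, 2020

From April 10, 2020, 45 calendar days later is May 25, 2020.
Because May 25, 2020 is a listed holiday, the deadline becomes May 26, 2020 (Tuesday).
Add the 60 calendar-day extension to May 26, 2020: July 25, 2020.
July 25, 2020 falls on a Saturday. Rolling to the next business day gives July 27, 2020, a Monday.
Deadline: July 27, 2020.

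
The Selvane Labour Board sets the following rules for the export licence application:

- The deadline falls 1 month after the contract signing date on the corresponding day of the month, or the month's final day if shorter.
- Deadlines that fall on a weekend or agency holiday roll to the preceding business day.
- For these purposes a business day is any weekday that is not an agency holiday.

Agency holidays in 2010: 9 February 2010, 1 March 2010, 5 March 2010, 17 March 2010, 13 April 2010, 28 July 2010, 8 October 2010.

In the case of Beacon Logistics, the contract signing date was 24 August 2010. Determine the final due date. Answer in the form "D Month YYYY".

1 month from 24 August 2010 is 24 September 2010.
Since 24 September 2010 is a Friday and not a holiday, the date is unchanged.
So the filing is due 24 September 2010.

24 September 2010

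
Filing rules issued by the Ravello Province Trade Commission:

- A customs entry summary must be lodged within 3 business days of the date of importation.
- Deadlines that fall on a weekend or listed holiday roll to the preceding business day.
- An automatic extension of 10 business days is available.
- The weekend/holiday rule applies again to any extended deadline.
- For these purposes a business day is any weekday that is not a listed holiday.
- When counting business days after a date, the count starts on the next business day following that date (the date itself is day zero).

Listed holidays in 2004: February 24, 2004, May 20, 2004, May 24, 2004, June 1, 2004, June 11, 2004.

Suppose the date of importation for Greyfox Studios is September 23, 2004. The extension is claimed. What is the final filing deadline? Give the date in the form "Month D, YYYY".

3 business days after September 23, 2004, excluding weekends and holidays, is September 28, 2004.
Since September 28, 2004 is a Tuesday and not a holiday, the date is unchanged.
The 10-business-day extension runs from September 28, 2004 to October 12, 2004.
October 12, 2004 falls on a Tuesday, which is a business day, so no adjustment is needed.
Deadline: October 12, 2004.

October 12, 2004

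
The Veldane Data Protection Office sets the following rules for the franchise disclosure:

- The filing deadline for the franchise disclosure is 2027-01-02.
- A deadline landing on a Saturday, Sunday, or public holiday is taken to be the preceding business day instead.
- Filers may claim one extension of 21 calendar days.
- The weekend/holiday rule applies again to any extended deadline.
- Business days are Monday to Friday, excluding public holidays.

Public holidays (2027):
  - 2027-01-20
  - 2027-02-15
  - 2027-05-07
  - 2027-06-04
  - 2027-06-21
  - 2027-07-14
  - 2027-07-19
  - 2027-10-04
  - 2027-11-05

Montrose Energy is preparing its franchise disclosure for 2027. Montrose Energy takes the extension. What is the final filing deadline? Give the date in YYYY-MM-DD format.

2027-01-22

The stated deadline is 2027-01-02.
2027-01-02 is a Saturday, so it moves to the preceding business day, 2027-01-01 (Friday).
Add the 21 calendar-day extension to 2027-01-01: 2027-01-22.
2027-01-22 is a Friday and not a listed holiday, so it stands.
The final due date is 2027-01-22.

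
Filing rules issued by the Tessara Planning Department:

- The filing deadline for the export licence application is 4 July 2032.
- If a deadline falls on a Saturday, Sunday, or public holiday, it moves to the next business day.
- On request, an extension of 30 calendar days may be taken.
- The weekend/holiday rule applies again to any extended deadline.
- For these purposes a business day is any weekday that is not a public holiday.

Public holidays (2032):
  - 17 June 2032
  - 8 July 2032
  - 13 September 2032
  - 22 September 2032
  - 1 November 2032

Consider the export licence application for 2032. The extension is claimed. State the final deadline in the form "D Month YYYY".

4 August 2032

The statutory due date is 4 July 2032.
Because 4 July 2032 is a Sunday, the deadline becomes 5 July 2032 (Monday).
The 30-calendar-day extension moves the deadline from 5 July 2032 to 4 August 2032.
4 August 2032 (Wednesday) is already a business day.
The final due date is 4 August 2032.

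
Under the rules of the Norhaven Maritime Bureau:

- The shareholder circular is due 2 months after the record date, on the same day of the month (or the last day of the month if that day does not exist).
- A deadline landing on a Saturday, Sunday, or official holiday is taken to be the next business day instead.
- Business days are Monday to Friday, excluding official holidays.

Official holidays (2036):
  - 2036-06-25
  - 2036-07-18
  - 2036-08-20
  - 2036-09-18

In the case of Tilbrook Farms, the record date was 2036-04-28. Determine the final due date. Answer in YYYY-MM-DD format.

2 months after 2036-04-28, on the same day of the month, is 2036-06-28.
2036-06-28 is a Saturday, so it moves to the next business day, 2036-06-30 (Monday).
Final deadline: 2036-06-30.

2036-06-30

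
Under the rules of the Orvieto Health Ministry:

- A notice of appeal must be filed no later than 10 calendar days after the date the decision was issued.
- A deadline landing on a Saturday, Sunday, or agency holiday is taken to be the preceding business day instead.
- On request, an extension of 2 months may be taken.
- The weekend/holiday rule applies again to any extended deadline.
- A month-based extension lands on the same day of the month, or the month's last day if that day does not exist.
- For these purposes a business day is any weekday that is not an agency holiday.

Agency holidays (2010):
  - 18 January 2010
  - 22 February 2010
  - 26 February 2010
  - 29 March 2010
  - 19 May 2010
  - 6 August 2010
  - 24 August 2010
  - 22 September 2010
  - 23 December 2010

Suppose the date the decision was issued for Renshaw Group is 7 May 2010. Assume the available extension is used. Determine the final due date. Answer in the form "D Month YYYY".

10 calendar days after 7 May 2010 is 17 May 2010.
17 May 2010 falls on a Monday, which is a business day, so no adjustment is needed.
Add 2 months to 17 May 2010: 17 July 2010.
Because 17 July 2010 is a Saturday, the deadline becomes 16 July 2010 (Friday).
The final due date is 16 July 2010.

16 July 2010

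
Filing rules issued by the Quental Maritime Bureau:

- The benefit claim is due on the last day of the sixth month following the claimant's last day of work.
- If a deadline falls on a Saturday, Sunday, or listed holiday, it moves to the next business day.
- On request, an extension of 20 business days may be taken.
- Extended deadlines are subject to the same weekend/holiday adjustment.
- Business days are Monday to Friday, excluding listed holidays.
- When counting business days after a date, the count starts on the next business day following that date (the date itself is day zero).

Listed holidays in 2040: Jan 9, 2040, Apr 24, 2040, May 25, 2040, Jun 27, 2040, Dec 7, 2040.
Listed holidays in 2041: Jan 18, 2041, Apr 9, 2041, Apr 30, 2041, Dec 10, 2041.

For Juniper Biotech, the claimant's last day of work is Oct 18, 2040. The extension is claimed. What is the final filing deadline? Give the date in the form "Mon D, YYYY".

6 months after Oct 18, 2040 is April 2041; that month ends on Apr 30, 2041.
Apr 30, 2041 is a listed holiday, so it moves to the next business day, May 1, 2041 (Wednesday).
Counting 20 further business days from May 1, 2041 reaches May 29, 2041.
May 29, 2041 is a Wednesday and not a listed holiday, so it stands.
Final deadline: May 29, 2041.

May 29, 2041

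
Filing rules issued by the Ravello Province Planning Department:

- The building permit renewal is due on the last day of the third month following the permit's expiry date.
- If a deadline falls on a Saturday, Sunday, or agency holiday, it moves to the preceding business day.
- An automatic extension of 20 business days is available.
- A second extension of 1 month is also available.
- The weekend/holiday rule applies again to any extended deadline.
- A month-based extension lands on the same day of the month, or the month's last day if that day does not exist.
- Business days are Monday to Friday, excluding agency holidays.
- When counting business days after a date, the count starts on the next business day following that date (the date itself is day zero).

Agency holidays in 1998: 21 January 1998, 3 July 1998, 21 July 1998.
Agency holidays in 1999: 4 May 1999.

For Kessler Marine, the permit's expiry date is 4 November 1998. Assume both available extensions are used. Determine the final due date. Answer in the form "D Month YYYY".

26 April 1999

The third month after 4 November 1998 is February 1999, whose last day is 28 February 1999.
28 February 1999 is a Sunday, so it moves to the preceding business day, 26 February 1999 (Friday).
The 20-business-day extension runs from 26 February 1999 to 26 March 1999.
Since 26 March 1999 is a Friday and not a holiday, the date is unchanged.
Applying the 1 month extension: 1 month after 26 March 1999 is 26 April 1999.
26 April 1999 falls on a Monday, which is a business day, so no adjustment is needed.
Final deadline: 26 April 1999.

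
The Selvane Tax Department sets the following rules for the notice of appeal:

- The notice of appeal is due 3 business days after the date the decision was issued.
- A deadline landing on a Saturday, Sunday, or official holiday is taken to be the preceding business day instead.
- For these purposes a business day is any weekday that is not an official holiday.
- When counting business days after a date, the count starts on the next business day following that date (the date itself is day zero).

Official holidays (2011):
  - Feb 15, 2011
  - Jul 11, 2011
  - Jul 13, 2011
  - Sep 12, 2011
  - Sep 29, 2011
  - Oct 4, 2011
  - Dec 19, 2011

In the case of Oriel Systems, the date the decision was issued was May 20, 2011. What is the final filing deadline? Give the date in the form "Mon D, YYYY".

3 business days after May 20, 2011, excluding weekends and holidays, is May 25, 2011.
May 25, 2011 falls on a Wednesday, which is a business day, so no adjustment is needed.
The final due date is May 25, 2011.

May 25, 2011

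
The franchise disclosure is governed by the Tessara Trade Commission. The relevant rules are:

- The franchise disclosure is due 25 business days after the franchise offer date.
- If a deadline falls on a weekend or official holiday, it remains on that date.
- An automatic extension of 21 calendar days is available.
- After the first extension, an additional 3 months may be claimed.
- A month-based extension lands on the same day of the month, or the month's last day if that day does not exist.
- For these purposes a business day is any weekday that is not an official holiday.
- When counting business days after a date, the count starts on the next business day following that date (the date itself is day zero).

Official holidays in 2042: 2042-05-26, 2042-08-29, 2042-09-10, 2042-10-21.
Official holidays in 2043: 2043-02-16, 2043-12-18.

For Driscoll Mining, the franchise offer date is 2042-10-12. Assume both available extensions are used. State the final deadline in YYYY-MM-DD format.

25 business days after 2042-10-12, excluding weekends and holidays, is 2042-11-17.
2042-11-17 falls on a Monday. The rules make no weekend/holiday allowance, so it remains 2042-11-17.
With the 21-day extension, 2042-11-17 becomes 2042-12-08.
No adjustment is made for weekends or holidays, so 2042-12-08 stands.
Add 3 months to 2042-12-08: 2043-03-08.
No adjustment is made for weekends or holidays, so 2043-03-08 stands.
Final deadline: 2043-03-08.

2043-03-08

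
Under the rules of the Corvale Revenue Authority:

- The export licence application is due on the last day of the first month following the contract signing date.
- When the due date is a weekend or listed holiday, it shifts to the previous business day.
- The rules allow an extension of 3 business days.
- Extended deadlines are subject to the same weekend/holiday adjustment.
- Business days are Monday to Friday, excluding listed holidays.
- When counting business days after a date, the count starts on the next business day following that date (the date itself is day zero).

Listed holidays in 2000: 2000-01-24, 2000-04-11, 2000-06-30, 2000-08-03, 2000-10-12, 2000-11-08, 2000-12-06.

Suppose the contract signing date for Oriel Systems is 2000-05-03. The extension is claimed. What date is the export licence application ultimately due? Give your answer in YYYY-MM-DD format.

2000-07-05

1 month after 2000-05-03 falls in June 2000; the last day of that month is 2000-06-30.
2000-06-30 is a listed holiday; the preceding business day is 2000-06-29 (Thursday).
Applying the 3-business-day extension: 3 business days after 2000-06-29 is 2000-07-05.
2000-07-05 is a Wednesday and not a listed holiday, so it stands.
The final due date is 2000-07-05.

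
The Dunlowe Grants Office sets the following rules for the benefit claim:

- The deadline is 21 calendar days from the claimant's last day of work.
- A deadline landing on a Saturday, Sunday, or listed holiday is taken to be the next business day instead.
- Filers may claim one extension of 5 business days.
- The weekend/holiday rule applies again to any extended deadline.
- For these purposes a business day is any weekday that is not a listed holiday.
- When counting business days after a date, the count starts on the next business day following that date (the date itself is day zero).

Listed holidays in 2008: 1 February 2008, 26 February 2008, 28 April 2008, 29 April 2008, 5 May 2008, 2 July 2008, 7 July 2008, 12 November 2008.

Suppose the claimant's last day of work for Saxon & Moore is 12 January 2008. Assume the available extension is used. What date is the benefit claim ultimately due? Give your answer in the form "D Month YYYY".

11 February 2008

From 12 January 2008, 21 calendar days later is 2 February 2008.
2 February 2008 falls on a Saturday. Rolling to the next business day gives 4 February 2008, a Monday.
The 5-business-day extension runs from 4 February 2008 to 11 February 2008.
Since 11 February 2008 is a Monday and not a holiday, the date is unchanged.
So the filing is due 11 February 2008.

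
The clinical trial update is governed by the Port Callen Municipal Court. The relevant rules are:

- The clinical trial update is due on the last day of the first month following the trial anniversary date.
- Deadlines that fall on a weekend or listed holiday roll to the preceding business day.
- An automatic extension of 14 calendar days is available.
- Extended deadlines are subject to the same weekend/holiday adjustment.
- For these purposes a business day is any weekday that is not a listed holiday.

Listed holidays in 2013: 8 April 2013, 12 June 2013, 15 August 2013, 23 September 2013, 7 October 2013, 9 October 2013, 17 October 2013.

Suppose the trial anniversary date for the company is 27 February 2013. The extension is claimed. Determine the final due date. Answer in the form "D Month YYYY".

1 month after 27 February 2013 falls in March 2013; the last day of that month is 31 March 2013.
Because 31 March 2013 is a Sunday, the deadline becomes 29 March 2013 (Friday).
The 14-calendar-day extension moves the deadline from 29 March 2013 to 12 April 2013.
12 April 2013 is a Friday and not a listed holiday, so it stands.
Final deadline: 12 April 2013.

12 April 2013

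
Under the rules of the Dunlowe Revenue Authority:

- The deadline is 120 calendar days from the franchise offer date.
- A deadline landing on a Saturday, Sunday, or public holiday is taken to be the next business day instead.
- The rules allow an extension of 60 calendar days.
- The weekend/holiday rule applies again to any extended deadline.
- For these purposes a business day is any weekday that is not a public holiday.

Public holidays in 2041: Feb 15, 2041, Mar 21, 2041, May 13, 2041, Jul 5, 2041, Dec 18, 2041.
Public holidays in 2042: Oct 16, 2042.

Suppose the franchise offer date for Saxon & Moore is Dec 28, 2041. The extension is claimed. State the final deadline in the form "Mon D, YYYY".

Jun 27, 2042

From Dec 28, 2041, 120 calendar days later is Apr 27, 2042.
Apr 27, 2042 falls on a Sunday. Rolling to the next business day gives Apr 28, 2042, a Monday.
Add the 60 calendar-day extension to Apr 28, 2042: Jun 27, 2042.
Jun 27, 2042 falls on a Friday, which is a business day, so no adjustment is needed.
Final deadline: Jun 27, 2042.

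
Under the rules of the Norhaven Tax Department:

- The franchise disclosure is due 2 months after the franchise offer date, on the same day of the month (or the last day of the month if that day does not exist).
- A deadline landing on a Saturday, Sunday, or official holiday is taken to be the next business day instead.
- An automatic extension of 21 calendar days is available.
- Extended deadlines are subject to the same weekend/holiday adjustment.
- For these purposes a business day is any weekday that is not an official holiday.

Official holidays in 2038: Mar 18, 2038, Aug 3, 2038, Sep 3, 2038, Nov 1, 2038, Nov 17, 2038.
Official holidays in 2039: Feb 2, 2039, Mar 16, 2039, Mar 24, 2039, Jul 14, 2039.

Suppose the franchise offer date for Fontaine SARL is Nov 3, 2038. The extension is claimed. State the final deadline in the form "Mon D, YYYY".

2 months from Nov 3, 2038 is Jan 3, 2039.
Jan 3, 2039 (Monday) is already a business day.
The 21-calendar-day extension moves the deadline from Jan 3, 2039 to Jan 24, 2039.
Jan 24, 2039 is a Monday and not a listed holiday, so it stands.
The final due date is Jan 24, 2039.

Jan 24, 2039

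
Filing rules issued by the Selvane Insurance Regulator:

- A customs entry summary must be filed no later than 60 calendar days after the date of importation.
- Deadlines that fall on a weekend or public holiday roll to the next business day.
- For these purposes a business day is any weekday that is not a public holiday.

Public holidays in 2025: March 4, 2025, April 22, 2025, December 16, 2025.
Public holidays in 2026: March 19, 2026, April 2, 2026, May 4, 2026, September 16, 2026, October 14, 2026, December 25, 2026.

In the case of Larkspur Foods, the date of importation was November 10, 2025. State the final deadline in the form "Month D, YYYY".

January 9, 2026

From November 10, 2025, 60 calendar days later is January 9, 2026.
January 9, 2026 (Friday) is already a business day.
The final due date is January 9, 2026.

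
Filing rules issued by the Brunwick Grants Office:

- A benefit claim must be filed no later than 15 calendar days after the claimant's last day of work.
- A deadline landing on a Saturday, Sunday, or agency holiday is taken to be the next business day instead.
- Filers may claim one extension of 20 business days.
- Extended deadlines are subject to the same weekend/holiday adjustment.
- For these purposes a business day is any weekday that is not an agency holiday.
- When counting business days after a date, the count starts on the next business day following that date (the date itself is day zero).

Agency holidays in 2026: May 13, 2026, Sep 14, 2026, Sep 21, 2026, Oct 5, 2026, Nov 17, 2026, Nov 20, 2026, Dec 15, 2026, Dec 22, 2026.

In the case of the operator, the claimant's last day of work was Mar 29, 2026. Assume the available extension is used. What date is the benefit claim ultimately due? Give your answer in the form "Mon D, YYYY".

15 calendar days after Mar 29, 2026 is Apr 13, 2026.
Since Apr 13, 2026 is a Monday and not a holiday, the date is unchanged.
Applying the 20-business-day extension: 20 business days after Apr 13, 2026 is May 11, 2026.
Since May 11, 2026 is a Monday and not a holiday, the date is unchanged.
Final deadline: May 11, 2026.

May 11, 2026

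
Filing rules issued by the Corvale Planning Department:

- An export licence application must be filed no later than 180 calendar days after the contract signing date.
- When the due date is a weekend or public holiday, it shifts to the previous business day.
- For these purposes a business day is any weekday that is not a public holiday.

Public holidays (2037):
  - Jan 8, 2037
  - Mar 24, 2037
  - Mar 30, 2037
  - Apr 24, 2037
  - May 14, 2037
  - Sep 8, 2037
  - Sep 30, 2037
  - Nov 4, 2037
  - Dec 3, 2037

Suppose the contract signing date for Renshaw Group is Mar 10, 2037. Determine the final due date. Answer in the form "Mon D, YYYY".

180 calendar days after Mar 10, 2037 is Sep 6, 2037.
Sep 6, 2037 is a Sunday, so it moves to the preceding business day, Sep 4, 2037 (Friday).
So the filing is due Sep 4, 2037.

Sep 4, 2037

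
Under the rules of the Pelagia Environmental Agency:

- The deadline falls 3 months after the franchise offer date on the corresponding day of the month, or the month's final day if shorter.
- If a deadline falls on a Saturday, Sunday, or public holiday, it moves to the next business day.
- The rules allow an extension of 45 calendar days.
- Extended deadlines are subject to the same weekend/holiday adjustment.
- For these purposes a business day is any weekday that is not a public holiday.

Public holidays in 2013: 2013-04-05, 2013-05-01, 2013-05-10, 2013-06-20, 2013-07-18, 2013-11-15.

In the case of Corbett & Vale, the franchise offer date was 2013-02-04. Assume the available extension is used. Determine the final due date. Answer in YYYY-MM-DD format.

2013-06-21

3 months after 2013-02-04, on the same day of the month, is 2013-05-04.
2013-05-04 is a Saturday, so it moves to the next business day, 2013-05-06 (Monday).
Applying the 45-calendar-day extension: 2013-05-06 + 45 days = 2013-06-20.
2013-06-20 falls on a listed holiday. Rolling to the next business day gives 2013-06-21, a Friday.
Final deadline: 2013-06-21.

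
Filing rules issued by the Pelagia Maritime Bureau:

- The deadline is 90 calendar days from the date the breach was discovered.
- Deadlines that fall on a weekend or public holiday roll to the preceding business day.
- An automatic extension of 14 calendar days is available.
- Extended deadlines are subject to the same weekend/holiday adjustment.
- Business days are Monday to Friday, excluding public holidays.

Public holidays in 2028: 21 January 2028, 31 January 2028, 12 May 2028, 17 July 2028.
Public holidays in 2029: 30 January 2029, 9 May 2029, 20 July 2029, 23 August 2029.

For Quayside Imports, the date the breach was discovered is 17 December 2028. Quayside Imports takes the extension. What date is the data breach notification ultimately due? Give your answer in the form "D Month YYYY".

30 March 2029

From 17 December 2028, 90 calendar days later is 17 March 2029.
17 March 2029 is a Saturday; the preceding business day is 16 March 2029 (Friday).
Applying the 14-calendar-day extension: 16 March 2029 + 14 days = 30 March 2029.
30 March 2029 is a Friday and not a listed holiday, so it stands.
So the filing is due 30 March 2029.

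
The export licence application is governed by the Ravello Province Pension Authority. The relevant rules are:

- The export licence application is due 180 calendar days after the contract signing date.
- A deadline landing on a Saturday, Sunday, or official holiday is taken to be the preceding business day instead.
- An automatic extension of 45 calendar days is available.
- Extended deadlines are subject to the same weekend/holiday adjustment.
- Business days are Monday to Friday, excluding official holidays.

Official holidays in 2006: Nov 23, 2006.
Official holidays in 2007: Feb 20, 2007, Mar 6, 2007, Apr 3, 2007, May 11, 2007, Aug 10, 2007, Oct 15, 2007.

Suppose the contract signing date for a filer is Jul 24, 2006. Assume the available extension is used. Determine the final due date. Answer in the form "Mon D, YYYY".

Adding 180 calendar days to Jul 24, 2006 gives Jan 20, 2007.
Jan 20, 2007 is a Saturday, so it moves to the preceding business day, Jan 19, 2007 (Friday).
Add the 45 calendar-day extension to Jan 19, 2007: Mar 5, 2007.
Mar 5, 2007 falls on a Monday, which is a business day, so no adjustment is needed.
So the filing is due Mar 5, 2007.

Mar 5, 2007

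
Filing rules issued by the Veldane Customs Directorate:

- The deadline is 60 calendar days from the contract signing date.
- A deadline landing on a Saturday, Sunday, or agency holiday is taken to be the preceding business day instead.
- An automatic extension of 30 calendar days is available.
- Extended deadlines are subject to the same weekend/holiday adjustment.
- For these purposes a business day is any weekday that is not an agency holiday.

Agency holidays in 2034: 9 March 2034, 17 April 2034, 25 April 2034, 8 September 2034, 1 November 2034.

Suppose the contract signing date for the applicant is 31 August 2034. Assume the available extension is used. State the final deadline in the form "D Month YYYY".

Trigger date 31 August 2034 + 60 calendar days = 30 October 2034.
30 October 2034 is a Monday and not a listed holiday, so it stands.
Applying the 30-calendar-day extension: 30 October 2034 + 30 days = 29 November 2034.
Since 29 November 2034 is a Wednesday and not a holiday, the date is unchanged.
Final deadline: 29 November 2034.

29 November 2034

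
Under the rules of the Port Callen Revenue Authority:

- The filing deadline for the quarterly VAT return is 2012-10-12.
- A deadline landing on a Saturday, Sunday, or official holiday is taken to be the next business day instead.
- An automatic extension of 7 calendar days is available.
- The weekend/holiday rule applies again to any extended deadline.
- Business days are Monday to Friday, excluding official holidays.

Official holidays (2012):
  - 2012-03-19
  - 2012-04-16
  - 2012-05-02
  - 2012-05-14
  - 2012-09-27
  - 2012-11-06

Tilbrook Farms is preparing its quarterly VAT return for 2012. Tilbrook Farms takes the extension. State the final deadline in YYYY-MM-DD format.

2012-10-19

The stated deadline is 2012-10-12.
2012-10-12 (Friday) is already a business day.
Applying the 7-calendar-day extension: 2012-10-12 + 7 days = 2012-10-19.
2012-10-19 (Friday) is already a business day.
Final deadline: 2012-10-19.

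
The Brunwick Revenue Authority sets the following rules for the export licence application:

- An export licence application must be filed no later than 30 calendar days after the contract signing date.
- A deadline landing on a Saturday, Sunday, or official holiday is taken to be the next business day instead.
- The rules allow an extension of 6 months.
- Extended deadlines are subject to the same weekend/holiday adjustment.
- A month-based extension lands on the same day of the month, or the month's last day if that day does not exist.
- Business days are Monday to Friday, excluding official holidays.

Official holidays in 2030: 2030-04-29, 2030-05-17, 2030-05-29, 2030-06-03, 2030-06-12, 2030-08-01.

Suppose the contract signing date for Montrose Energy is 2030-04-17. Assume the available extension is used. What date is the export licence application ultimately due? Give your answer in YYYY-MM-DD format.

30 calendar days after 2030-04-17 is 2030-05-17.
2030-05-17 is a listed holiday; the next business day is 2030-05-20 (Monday).
The 6 months extension carries 2030-05-20 to 2030-11-20.
Since 2030-11-20 is a Wednesday and not a holiday, the date is unchanged.
Final deadline: 2030-11-20.

2030-11-20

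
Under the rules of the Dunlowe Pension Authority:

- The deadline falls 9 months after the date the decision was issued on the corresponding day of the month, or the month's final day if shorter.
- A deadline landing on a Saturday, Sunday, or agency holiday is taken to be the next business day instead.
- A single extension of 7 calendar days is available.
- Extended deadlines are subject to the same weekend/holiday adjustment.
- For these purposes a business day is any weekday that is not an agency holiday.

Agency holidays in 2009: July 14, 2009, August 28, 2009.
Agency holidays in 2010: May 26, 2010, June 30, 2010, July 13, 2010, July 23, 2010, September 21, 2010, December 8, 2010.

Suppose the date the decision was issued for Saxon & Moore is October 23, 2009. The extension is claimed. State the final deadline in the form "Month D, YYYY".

9 months after October 23, 2009, on the same day of the month, is July 23, 2010.
July 23, 2010 falls on a listed holiday. Rolling to the next business day gives July 26, 2010, a Monday.
Applying the 7-calendar-day extension: July 26, 2010 + 7 days = August 2, 2010.
August 2, 2010 (Monday) is already a business day.
Deadline: August 2, 2010.

August 2, 2010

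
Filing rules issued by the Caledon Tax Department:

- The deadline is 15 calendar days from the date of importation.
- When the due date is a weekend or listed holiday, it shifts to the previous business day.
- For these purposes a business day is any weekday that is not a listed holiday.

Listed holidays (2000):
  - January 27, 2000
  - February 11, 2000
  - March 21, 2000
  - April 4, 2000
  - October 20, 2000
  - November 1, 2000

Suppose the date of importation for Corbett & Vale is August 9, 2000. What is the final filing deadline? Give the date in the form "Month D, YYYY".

Trigger date August 9, 2000 + 15 calendar days = August 24, 2000.
August 24, 2000 (Thursday) is already a business day.
Final deadline: August 24, 2000.

August 24, 2000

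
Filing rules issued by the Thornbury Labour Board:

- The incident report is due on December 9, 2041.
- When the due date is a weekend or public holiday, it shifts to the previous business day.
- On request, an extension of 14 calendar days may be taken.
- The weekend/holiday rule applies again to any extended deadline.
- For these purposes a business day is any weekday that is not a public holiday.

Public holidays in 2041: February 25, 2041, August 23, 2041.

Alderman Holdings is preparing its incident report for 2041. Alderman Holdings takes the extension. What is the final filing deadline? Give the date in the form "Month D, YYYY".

December 23, 2041

The statutory due date is December 9, 2041.
December 9, 2041 is a Monday and not a listed holiday, so it stands.
The 14-calendar-day extension moves the deadline from December 9, 2041 to December 23, 2041.
December 23, 2041 is a Monday and not a listed holiday, so it stands.
The final due date is December 23, 2041.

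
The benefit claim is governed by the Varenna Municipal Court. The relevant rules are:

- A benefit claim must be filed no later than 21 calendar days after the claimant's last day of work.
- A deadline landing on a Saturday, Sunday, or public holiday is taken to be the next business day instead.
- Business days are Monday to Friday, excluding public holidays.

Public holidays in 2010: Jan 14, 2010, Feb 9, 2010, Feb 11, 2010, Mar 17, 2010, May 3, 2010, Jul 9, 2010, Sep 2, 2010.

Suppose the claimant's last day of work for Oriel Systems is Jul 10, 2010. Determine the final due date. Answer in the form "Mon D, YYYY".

Aug 2, 2010

21 calendar days after Jul 10, 2010 is Jul 31, 2010.
Because Jul 31, 2010 is a Saturday, the deadline becomes Aug 2, 2010 (Monday).
Deadline: Aug 2, 2010.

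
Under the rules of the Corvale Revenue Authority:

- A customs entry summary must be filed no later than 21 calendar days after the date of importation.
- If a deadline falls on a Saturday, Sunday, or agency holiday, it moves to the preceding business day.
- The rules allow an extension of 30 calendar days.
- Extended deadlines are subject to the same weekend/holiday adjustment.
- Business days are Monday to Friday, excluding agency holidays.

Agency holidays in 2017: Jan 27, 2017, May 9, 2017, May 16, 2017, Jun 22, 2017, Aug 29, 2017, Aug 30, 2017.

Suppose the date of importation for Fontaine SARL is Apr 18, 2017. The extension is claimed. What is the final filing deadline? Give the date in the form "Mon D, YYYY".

Trigger date Apr 18, 2017 + 21 calendar days = May 9, 2017.
May 9, 2017 falls on a listed holiday. Rolling to the preceding business day gives May 8, 2017, a Monday.
The 30-calendar-day extension moves the deadline from May 8, 2017 to Jun 7, 2017.
Since Jun 7, 2017 is a Wednesday and not a holiday, the date is unchanged.
The final due date is Jun 7, 2017.

Jun 7, 2017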